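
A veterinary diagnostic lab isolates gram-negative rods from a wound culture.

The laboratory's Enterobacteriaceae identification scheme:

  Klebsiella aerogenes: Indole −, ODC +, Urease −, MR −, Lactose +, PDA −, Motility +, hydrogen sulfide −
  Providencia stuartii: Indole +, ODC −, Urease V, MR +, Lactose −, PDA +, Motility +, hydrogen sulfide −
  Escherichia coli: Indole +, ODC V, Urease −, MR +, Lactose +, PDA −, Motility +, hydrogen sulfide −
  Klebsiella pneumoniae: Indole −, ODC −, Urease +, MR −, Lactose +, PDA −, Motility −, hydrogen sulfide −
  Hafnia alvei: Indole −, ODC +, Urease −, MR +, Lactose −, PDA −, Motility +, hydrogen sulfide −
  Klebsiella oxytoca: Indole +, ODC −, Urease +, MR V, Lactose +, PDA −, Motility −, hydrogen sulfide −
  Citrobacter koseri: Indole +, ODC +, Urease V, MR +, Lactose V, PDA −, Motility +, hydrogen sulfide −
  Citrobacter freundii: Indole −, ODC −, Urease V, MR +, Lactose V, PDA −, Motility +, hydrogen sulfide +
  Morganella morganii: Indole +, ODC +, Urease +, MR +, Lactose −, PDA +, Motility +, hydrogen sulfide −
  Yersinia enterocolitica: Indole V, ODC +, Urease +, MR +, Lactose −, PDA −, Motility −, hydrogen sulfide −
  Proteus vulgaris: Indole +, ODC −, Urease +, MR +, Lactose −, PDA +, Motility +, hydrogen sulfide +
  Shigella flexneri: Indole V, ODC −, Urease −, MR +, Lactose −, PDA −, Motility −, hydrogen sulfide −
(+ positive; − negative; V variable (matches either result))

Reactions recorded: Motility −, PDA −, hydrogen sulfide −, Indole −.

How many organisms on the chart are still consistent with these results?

3

Indole −: excludes 6 organisms — 6 left.
hydrogen sulfide −: excludes Citrobacter freundii — 5 left.
PDA −: all 5 remaining candidates are consistent.
Motility −: excludes Klebsiella aerogenes, Hafnia alvei — 3 left.
Still consistent: Klebsiella pneumoniae, Shigella flexneri, Yersinia enterocolitica.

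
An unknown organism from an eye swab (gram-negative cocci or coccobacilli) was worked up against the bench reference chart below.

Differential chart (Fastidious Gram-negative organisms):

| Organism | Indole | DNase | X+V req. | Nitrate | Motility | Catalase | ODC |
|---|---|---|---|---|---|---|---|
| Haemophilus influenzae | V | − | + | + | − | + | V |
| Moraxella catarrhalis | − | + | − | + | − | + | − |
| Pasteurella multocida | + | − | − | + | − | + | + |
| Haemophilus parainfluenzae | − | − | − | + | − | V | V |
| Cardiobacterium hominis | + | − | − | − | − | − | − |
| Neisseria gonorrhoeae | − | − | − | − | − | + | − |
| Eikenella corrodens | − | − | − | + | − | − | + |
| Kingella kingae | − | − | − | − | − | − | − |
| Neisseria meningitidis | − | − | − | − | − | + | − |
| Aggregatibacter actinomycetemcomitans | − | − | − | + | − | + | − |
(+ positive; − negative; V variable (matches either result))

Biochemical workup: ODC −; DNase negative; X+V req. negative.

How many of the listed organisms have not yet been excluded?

6

DNase −: excludes Moraxella catarrhalis — 9 left.
X+V req. −: excludes Haemophilus influenzae — 8 left.
ODC −: excludes Pasteurella multocida, Eikenella corrodens — 6 left.
Still consistent: Aggregatibacter actinomycetemcomitans, Cardiobacterium hominis, Haemophilus parainfluenzae, Kingella kingae, Neisseria gonorrhoeae, Neisseria meningitidis.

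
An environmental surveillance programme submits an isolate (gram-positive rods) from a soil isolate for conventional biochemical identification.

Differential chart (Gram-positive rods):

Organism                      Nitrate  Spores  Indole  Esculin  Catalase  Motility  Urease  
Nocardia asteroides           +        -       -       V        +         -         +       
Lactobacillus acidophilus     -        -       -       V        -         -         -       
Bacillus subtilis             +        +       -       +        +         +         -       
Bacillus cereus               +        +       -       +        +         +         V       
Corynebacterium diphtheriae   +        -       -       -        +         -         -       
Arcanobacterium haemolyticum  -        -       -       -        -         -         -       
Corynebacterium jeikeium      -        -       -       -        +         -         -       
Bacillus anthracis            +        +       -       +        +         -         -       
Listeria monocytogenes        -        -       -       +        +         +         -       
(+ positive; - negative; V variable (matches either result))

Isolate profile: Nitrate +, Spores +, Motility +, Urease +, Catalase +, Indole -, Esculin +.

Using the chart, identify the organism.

Bacillus cereus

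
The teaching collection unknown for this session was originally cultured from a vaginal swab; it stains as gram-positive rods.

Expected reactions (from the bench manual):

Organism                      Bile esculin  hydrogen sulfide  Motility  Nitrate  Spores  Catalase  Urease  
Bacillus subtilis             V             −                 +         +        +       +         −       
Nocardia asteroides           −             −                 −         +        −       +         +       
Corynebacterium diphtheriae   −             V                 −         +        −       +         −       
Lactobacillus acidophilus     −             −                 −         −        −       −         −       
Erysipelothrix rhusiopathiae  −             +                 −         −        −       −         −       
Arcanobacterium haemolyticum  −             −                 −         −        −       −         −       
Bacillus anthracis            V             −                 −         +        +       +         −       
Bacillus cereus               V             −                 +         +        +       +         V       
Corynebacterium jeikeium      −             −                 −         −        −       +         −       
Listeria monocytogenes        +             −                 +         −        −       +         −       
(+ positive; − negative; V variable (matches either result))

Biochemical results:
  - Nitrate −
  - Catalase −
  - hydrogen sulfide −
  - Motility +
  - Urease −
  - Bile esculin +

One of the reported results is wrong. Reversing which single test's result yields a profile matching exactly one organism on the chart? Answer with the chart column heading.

As reported, no row in the chart matches all 6 reactions.
Reversing Catalase (to +) → unique match: Listeria monocytogenes.
Reversing Nitrate → still no organism matches.
Reversing Motility → still no organism matches.
Reversing Bile esculin → still no organism matches.
Reversing hydrogen sulfide → still no organism matches.
Reversing Urease → still no organism matches.

Catalase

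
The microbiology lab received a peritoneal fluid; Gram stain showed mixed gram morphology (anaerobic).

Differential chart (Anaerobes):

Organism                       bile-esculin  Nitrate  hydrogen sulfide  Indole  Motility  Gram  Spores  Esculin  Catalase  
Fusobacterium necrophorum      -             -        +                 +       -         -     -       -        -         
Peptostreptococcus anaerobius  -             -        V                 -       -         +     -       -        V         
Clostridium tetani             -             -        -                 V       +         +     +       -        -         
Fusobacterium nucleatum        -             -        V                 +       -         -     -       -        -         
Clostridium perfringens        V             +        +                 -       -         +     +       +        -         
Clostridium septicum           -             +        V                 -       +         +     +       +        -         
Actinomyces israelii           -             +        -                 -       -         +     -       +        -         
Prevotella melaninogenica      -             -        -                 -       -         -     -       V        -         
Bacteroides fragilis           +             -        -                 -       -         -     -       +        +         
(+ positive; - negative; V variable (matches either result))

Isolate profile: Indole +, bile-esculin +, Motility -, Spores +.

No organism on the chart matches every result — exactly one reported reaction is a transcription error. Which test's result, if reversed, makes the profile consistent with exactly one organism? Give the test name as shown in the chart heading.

Indole

As reported, no row in the chart matches all 4 reactions.
Reversing Spores → still no organism matches.
Reversing Indole (to -) → unique match: Clostridium perfringens.
Reversing Motility → still no organism matches.
Reversing bile-esculin → still no organism matches.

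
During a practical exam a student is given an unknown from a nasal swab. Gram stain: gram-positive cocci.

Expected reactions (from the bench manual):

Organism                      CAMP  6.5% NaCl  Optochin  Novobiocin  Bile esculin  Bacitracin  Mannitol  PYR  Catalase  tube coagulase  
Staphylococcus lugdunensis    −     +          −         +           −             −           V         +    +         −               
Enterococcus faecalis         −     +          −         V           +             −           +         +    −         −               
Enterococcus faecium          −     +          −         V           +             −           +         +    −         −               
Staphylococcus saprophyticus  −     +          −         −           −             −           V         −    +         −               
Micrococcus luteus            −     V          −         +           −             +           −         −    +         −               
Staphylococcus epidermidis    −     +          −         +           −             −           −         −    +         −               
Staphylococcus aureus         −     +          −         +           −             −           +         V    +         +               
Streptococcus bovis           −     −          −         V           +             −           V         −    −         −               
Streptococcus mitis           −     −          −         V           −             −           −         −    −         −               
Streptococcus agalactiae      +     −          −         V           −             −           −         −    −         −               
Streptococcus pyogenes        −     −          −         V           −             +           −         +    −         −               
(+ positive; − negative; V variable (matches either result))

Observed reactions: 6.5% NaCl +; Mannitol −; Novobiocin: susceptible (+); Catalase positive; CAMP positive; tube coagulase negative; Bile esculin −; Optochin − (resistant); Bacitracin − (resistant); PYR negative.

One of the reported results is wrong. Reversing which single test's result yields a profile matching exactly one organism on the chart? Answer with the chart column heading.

CAMP

As reported, no row in the chart matches all 10 reactions.
Reversing Mannitol → still no organism matches.
Reversing Catalase → still no organism matches.
Reversing 6.5% NaCl → still no organism matches.
Reversing CAMP (to −) → unique match: Staphylococcus epidermidis.
Reversing Bile esculin → still no organism matches.
Reversing Optochin → still no organism matches.
Reversing PYR → still no organism matches.
Reversing Novobiocin → still no organism matches.
Reversing tube coagulase → still no organism matches.
Reversing Bacitracin → still no organism matches.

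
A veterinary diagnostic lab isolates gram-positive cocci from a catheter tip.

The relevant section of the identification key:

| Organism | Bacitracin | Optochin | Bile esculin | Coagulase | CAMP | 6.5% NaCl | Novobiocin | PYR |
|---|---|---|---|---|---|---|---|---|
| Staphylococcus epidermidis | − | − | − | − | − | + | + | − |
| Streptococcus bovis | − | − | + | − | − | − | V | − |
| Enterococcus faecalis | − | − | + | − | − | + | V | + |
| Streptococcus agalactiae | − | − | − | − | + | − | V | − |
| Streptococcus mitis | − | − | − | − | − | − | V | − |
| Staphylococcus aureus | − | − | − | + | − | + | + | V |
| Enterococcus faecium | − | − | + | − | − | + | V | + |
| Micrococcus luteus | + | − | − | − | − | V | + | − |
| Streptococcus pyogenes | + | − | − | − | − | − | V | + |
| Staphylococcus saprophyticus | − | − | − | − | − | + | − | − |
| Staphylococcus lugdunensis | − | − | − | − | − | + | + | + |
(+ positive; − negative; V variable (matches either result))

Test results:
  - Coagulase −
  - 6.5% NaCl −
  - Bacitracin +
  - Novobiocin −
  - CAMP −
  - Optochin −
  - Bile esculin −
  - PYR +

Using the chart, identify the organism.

Streptococcus pyogenes

Optochin −: all 11 remaining candidates are consistent.
Coagulase −: excludes Staphylococcus aureus — 10 left.
CAMP −: excludes Streptococcus agalactiae — 9 left.
6.5% NaCl −: excludes 5 organisms — 4 left.
Novobiocin −: excludes Micrococcus luteus — 3 left.
PYR +: excludes Streptococcus bovis, Streptococcus mitis — 1 left.
Bacitracin +: the one remaining candidate is consistent.
Bile esculin −: the one remaining candidate is consistent.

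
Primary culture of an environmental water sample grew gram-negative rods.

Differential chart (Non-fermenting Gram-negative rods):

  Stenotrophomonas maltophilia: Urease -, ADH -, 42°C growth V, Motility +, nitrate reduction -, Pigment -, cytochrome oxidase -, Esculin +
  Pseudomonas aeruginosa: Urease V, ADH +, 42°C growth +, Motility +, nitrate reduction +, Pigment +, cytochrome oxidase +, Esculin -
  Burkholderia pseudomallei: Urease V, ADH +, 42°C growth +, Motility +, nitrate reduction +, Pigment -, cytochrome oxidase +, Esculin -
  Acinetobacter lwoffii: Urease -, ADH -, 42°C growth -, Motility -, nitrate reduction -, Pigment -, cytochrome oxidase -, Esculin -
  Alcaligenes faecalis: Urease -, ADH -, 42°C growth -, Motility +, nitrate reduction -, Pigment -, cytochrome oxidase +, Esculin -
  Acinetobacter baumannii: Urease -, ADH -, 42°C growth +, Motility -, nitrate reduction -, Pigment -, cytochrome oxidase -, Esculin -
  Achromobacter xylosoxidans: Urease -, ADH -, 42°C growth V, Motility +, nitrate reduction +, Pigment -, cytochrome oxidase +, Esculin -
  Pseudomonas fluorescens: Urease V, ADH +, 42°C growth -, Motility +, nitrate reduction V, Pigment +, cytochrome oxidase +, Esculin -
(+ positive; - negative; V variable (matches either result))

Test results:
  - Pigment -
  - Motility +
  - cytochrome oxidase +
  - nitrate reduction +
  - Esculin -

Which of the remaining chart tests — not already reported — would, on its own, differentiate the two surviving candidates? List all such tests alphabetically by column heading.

cytochrome oxidase +: excludes Stenotrophomonas maltophilia, Acinetobacter lwoffii, Acinetobacter baumannii — 5 left.
Pigment -: excludes Pseudomonas aeruginosa, Pseudomonas fluorescens — 3 left.
Esculin -: all 3 remaining candidates are consistent.
Motility +: all 3 remaining candidates are consistent.
nitrate reduction +: excludes Alcaligenes faecalis — 2 left.
Two candidates remain: Achromobacter xylosoxidans and Burkholderia pseudomallei.
  Urease: - vs V — variable for at least one, does not separate.
  ADH: Achromobacter xylosoxidans -, Burkholderia pseudomallei + — discriminates.
  42°C growth: V vs + — variable for at least one, does not separate.

ADH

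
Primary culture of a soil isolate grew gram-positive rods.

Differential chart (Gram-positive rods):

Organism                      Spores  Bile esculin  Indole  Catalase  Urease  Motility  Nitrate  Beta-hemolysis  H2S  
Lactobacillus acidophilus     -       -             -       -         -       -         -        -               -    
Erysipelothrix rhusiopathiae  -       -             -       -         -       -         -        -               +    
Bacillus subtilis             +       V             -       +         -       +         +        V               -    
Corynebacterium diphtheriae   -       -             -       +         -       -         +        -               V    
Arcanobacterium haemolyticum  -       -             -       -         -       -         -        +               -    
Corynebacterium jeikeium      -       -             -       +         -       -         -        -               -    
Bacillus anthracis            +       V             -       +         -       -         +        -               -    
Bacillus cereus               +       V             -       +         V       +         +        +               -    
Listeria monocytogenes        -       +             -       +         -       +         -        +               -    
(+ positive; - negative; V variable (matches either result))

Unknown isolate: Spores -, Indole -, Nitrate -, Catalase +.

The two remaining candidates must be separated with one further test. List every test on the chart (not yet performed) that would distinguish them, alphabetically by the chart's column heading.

Spores -: excludes Bacillus subtilis, Bacillus anthracis, Bacillus cereus — 6 left.
Catalase +: excludes Lactobacillus acidophilus, Erysipelothrix rhusiopathiae, Arcanobacterium haemolyticum — 3 left.
Indole -: all 3 remaining candidates are consistent.
Nitrate -: excludes Corynebacterium diphtheriae — 2 left.
Two candidates remain: Corynebacterium jeikeium and Listeria monocytogenes.
  Bile esculin: Corynebacterium jeikeium -, Listeria monocytogenes + — discriminates.
  Urease: - vs - — same for both, does not separate.
  Motility: Corynebacterium jeikeium -, Listeria monocytogenes + — discriminates.
  Beta-hemolysis: Corynebacterium jeikeium -, Listeria monocytogenes + — discriminates.
  H2S: - vs - — same for both, does not separate.

Beta-hemolysis, Bile esculin, Motility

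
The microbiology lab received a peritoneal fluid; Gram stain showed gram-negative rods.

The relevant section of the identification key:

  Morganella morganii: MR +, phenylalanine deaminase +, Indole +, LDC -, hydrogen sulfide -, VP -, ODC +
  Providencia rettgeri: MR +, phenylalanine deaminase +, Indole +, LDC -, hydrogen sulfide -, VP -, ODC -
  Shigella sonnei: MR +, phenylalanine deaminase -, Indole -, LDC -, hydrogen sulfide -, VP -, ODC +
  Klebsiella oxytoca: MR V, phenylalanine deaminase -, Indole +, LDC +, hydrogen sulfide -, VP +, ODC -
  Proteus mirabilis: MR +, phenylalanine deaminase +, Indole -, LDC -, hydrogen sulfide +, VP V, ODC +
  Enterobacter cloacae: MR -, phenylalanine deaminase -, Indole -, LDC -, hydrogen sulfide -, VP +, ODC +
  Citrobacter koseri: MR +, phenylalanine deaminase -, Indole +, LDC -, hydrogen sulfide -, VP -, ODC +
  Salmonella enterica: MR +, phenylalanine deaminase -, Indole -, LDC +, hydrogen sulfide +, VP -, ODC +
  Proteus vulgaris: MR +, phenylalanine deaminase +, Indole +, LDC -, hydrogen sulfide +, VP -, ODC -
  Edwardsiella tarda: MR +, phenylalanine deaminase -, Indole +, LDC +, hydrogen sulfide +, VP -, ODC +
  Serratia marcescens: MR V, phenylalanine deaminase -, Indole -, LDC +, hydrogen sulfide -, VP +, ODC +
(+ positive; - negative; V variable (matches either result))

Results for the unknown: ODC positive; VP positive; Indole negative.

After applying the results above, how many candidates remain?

3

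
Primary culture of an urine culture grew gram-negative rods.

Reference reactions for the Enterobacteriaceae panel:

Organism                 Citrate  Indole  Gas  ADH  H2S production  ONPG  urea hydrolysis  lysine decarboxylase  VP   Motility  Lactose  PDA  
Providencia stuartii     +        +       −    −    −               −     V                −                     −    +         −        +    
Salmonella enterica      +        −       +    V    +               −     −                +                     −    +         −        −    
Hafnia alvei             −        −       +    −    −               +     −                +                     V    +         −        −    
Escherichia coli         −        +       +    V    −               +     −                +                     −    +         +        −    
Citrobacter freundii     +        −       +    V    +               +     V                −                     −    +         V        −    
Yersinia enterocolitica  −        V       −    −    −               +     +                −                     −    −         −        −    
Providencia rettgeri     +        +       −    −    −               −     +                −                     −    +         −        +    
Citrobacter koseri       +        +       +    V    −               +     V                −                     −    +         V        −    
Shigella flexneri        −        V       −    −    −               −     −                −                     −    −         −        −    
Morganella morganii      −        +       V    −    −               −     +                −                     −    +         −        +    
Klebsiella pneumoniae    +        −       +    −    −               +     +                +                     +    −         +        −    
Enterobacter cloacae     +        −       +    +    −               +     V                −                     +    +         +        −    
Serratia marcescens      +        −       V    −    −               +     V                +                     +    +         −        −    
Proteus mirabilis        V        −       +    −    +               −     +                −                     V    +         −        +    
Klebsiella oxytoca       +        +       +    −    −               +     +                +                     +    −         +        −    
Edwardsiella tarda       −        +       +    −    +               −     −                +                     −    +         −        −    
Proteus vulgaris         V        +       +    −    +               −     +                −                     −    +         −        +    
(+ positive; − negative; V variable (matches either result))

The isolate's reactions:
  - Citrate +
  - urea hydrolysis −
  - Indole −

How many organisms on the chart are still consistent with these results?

4

Citrate +: excludes 6 organisms — 11 left.
Indole −: excludes 5 organisms — 6 left.
urea hydrolysis −: excludes Klebsiella pneumoniae, Proteus mirabilis — 4 left.
Still consistent: Citrobacter freundii, Enterobacter cloacae, Salmonella enterica, Serratia marcescens.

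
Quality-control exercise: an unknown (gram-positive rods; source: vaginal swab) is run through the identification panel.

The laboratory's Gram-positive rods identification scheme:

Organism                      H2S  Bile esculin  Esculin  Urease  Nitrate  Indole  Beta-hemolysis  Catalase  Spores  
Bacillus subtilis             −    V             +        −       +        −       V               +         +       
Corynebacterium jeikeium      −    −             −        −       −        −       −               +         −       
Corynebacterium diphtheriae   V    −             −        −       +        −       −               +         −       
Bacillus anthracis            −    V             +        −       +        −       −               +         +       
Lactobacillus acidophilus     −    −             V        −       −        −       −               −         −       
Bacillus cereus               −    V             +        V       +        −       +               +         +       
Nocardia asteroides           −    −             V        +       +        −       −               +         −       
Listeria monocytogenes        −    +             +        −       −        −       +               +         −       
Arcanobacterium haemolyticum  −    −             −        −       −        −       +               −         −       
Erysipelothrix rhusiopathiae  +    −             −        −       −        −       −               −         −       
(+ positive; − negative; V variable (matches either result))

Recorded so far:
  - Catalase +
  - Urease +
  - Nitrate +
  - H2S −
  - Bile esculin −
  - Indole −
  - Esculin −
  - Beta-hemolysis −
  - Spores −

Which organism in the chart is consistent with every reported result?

Esculin −: excludes Bacillus subtilis, Bacillus anthracis, Bacillus cereus, Listeria monocytogenes — 6 left.
Beta-hemolysis −: excludes Arcanobacterium haemolyticum — 5 left.
Indole −: all 5 remaining candidates are consistent.
Bile esculin −: all 5 remaining candidates are consistent.
H2S −: excludes Erysipelothrix rhusiopathiae — 4 left.
Catalase +: excludes Lactobacillus acidophilus — 3 left.
Spores −: all 3 remaining candidates are consistent.
Nitrate +: excludes Corynebacterium jeikeium — 2 left.
Urease +: excludes Corynebacterium diphtheriae — 1 left.

Nocardia asteroides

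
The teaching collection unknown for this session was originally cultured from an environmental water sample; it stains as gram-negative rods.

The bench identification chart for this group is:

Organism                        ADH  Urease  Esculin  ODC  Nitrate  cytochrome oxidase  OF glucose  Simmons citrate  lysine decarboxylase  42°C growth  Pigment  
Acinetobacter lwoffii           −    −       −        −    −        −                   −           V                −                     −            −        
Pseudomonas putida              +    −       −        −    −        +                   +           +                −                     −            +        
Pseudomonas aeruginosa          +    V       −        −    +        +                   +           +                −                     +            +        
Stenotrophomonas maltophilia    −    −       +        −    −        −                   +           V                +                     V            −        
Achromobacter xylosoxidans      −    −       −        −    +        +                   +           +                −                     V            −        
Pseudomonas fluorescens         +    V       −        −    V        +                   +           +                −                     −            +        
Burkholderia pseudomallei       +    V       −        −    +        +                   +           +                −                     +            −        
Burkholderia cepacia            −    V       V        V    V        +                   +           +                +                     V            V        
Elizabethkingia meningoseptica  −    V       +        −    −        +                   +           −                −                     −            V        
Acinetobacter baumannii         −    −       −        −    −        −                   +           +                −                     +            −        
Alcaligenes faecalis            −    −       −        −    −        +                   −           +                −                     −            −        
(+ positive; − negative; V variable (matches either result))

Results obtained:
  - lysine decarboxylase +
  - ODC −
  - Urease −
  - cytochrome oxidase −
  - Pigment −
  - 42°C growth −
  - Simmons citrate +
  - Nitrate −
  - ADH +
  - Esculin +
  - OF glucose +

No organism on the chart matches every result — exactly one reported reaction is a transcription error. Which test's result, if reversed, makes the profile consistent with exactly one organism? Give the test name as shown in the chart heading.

As reported, no row in the chart matches all 11 reactions.
Reversing ADH (to −) → unique match: Stenotrophomonas maltophilia.
Reversing ODC → still no organism matches.
Reversing OF glucose → still no organism matches.
Reversing cytochrome oxidase → still no organism matches.
Reversing Simmons citrate → still no organism matches.
Reversing Esculin → still no organism matches.
Reversing Urease → still no organism matches.
Reversing 42°C growth → still no organism matches.
Reversing Pigment → still no organism matches.
Reversing lysine decarboxylase → still no organism matches.
Reversing Nitrate → still no organism matches.

ADH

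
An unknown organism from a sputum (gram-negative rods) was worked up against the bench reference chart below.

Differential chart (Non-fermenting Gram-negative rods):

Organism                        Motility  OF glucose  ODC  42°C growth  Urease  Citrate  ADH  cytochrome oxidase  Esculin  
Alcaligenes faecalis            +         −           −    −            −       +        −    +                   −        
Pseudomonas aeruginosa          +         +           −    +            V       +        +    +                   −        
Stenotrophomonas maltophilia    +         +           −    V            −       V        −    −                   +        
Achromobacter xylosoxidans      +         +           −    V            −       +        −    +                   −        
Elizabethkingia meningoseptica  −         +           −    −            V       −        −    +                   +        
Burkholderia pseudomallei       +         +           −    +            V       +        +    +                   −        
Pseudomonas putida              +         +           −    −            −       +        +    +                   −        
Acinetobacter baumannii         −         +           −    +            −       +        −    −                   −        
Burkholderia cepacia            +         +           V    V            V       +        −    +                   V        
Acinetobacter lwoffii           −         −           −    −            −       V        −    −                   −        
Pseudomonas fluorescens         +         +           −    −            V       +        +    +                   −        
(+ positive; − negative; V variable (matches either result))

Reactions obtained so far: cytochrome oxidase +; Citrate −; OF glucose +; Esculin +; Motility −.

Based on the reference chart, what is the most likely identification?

Elizabethkingia meningoseptica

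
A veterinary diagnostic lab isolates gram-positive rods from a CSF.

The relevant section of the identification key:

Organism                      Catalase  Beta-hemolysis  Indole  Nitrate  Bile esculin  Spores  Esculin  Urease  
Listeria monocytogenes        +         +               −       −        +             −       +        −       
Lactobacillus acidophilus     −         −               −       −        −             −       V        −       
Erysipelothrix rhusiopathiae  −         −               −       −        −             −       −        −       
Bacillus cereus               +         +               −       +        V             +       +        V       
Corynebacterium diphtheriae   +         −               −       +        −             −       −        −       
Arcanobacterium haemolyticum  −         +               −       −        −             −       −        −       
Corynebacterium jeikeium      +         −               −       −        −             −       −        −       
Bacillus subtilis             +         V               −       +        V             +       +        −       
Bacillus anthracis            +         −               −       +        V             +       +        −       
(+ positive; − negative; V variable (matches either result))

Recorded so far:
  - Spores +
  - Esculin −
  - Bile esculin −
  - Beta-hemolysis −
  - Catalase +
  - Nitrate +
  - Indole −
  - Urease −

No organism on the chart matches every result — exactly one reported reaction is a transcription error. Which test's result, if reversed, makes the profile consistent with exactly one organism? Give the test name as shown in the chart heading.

Spores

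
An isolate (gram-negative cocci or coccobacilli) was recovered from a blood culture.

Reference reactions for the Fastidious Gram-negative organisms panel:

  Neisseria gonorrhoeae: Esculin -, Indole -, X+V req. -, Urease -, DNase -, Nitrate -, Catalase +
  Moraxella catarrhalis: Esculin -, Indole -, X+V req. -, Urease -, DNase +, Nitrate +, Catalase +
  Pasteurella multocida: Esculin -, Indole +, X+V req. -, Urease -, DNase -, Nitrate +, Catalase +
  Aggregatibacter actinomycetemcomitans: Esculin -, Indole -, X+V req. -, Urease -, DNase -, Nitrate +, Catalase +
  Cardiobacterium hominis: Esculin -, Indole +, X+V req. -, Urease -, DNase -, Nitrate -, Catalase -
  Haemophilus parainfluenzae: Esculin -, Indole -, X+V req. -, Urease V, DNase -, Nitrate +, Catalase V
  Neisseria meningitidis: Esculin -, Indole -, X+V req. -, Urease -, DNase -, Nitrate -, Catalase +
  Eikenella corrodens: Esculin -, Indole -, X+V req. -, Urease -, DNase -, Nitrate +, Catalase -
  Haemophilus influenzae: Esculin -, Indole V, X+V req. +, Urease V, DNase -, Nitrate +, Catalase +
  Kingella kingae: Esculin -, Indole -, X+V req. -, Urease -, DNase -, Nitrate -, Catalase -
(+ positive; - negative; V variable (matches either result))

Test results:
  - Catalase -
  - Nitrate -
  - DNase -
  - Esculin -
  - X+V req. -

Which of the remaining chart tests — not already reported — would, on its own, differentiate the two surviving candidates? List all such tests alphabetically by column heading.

Indole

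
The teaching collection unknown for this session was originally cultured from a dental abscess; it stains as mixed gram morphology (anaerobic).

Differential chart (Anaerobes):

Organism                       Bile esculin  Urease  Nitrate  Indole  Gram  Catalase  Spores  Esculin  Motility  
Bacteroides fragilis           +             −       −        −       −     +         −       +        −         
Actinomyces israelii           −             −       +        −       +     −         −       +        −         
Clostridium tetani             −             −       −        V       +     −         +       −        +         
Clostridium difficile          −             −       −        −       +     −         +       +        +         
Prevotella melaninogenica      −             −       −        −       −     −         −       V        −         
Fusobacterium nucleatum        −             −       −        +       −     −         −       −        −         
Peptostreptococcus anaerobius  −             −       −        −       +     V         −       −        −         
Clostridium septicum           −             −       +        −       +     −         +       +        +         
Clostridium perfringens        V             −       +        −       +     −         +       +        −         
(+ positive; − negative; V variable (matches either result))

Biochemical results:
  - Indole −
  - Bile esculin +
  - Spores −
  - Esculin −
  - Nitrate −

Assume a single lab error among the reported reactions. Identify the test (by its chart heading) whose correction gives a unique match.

As reported, no row in the chart matches all 5 reactions.
Reversing Spores → still no organism matches.
Reversing Esculin (to +) → unique match: Bacteroides fragilis.
Reversing Bile esculin → 2 organisms match (not unique).
Reversing Indole → still no organism matches.
Reversing Nitrate → still no organism matches.

Esculin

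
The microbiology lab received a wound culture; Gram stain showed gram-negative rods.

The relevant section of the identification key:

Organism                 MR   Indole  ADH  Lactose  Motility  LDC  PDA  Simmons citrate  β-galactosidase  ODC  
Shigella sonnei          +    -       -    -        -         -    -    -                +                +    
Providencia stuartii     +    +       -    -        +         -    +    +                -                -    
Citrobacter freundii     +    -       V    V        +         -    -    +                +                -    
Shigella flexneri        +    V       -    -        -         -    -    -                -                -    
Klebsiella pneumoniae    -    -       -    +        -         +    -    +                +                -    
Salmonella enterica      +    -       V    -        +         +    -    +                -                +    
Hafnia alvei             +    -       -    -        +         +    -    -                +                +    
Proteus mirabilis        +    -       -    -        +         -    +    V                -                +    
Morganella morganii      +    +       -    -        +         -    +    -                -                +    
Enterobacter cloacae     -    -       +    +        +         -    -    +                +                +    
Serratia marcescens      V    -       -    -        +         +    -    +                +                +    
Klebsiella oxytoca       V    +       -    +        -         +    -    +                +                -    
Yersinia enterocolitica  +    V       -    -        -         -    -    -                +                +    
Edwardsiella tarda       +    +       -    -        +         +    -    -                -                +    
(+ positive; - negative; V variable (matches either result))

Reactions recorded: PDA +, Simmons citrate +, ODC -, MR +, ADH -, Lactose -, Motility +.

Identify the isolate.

Simmons citrate +: excludes 6 organisms — 8 left.
ADH -: excludes Enterobacter cloacae — 7 left.
Lactose -: excludes Klebsiella pneumoniae, Klebsiella oxytoca — 5 left.
PDA +: excludes Citrobacter freundii, Salmonella enterica, Serratia marcescens — 2 left.
ODC -: excludes Proteus mirabilis — 1 left.
Motility +: the one remaining candidate is consistent.
MR +: the one remaining candidate is consistent.

Providencia stuartii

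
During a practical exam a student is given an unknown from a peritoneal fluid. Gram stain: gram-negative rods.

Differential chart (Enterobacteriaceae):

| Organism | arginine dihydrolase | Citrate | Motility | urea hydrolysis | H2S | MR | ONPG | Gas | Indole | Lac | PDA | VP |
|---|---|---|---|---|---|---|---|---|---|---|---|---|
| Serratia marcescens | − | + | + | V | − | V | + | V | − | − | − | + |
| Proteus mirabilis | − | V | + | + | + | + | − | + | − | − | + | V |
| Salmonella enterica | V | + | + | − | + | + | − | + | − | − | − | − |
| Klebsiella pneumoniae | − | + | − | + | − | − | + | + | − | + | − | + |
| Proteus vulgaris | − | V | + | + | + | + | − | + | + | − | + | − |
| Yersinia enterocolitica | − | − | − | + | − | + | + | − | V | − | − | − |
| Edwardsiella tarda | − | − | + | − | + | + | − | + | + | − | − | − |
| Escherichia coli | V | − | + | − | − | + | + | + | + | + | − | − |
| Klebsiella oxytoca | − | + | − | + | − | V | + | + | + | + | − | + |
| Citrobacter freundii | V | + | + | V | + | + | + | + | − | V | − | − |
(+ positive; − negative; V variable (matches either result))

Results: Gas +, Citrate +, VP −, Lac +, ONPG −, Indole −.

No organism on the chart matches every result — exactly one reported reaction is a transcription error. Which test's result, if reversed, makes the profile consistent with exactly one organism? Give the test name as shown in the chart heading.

As reported, no row in the chart matches all 6 reactions.
Reversing ONPG (to +) → unique match: Citrobacter freundii.
Reversing Lac → 2 organisms match (not unique).
Reversing Citrate → still no organism matches.
Reversing Gas → still no organism matches.
Reversing VP → still no organism matches.
Reversing Indole → still no organism matches.

ONPG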